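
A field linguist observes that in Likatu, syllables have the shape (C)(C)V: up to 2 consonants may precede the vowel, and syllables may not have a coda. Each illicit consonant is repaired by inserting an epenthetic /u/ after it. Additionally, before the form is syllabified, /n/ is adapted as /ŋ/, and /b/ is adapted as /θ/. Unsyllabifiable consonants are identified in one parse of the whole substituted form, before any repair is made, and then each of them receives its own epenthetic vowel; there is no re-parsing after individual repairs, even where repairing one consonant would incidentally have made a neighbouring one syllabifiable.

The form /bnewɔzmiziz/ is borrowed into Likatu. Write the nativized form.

Substitution: /b/ → /θ/, /n/ → /ŋ/, giving /θŋewɔzmiziz/.
Under (C)(C)V, the unsyllabifiable consonants are /z/ (no codas are permitted; onsets may contain at most 2 consonants).
Epenthesis after each stranded consonant: /z/ → /zu/.

θŋewɔzmizizu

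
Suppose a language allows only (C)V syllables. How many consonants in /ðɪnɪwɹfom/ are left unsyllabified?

Under (C)V, the unsyllabifiable consonants are /w/, /ɹ/, /m/ (no codas are permitted; onsets are limited to one consonant).

3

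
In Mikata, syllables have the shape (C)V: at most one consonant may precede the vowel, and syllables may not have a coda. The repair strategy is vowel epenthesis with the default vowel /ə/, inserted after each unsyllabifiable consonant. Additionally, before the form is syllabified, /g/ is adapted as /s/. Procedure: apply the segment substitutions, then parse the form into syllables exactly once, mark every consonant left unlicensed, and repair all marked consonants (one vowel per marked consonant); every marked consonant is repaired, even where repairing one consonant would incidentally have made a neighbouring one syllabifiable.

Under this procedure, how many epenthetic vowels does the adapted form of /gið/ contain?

1

After substitution the input is /sið/.
The unsyllabifiable consonants are /ð/; each receives one epenthetic vowel.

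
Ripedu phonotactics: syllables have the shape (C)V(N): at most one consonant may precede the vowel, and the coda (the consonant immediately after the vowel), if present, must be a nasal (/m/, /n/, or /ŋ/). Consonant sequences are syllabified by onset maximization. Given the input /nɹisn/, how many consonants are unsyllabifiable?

The consonants /n/, /s/, /n/ cannot be parsed into a legal (C)V(N) syllable (only a nasal (/m/, /n/, or /ŋ/) is licensed in coda position; onsets are limited to one consonant).

3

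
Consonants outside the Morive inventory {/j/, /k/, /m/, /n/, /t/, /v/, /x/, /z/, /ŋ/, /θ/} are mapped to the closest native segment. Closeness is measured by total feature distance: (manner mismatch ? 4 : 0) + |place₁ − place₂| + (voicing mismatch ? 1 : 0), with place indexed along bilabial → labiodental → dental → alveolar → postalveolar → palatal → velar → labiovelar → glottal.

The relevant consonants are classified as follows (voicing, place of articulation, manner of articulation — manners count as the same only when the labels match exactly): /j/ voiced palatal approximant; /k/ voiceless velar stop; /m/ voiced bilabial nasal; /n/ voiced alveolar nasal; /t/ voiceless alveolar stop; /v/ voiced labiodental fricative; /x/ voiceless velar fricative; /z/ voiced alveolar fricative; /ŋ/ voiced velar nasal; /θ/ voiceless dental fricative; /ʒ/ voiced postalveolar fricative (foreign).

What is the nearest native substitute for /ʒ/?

z

/z/ is closest: same manner (fricative), place distance 1 (postalveolar→alveolar), same voicing; total 1. Next closest is /v/ at distance 3.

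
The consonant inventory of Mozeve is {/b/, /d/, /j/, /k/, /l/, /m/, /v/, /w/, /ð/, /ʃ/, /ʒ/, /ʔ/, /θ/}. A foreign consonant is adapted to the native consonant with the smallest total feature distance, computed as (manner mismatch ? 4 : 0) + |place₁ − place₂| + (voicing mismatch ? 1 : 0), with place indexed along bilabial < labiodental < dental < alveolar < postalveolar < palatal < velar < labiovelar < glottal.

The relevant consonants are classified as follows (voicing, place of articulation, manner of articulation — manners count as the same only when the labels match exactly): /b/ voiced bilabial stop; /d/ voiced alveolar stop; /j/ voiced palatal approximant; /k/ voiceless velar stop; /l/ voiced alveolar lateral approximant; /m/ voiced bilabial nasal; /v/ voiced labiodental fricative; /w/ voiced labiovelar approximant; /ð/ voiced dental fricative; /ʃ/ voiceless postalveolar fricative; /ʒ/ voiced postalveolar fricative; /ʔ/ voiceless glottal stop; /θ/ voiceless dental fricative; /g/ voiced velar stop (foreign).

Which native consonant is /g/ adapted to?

/k/ is closest: same manner (stop), place distance 0 (velar→velar), voicing differs (+1); total 1. Next closest is /d/ at distance 3.

k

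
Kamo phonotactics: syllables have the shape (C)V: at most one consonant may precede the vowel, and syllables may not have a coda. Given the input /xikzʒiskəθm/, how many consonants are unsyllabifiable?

5

The consonants /k/, /z/, /s/, /θ/, /m/ cannot be parsed into a legal (C)V syllable (no codas are permitted; onsets are limited to one consonant).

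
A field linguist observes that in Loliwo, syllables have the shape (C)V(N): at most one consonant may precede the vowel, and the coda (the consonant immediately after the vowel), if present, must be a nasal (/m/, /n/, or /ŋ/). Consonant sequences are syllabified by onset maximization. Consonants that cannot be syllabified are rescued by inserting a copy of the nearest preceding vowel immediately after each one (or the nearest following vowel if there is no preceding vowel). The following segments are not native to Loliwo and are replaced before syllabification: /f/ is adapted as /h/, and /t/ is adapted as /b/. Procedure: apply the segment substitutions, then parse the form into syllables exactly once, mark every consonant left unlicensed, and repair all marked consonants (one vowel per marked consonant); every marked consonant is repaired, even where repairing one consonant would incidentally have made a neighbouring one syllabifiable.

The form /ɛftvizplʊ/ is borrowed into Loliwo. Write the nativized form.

ɛhɛbɛvizipilʊ

Substitution: /f/ → /h/, /t/ → /b/, giving /ɛhbvizplʊ/.
The consonants /h/, /b/, /z/, /p/ cannot be parsed into a legal (C)V(N) syllable (only a nasal (/m/, /n/, or /ŋ/) is licensed in coda position; onsets are limited to one consonant).
Each unlicensed consonant becomes the onset of a new syllable: /h/ → /hɛ/, /b/ → /bɛ/, /z/ → /zi/, /p/ → /pi/.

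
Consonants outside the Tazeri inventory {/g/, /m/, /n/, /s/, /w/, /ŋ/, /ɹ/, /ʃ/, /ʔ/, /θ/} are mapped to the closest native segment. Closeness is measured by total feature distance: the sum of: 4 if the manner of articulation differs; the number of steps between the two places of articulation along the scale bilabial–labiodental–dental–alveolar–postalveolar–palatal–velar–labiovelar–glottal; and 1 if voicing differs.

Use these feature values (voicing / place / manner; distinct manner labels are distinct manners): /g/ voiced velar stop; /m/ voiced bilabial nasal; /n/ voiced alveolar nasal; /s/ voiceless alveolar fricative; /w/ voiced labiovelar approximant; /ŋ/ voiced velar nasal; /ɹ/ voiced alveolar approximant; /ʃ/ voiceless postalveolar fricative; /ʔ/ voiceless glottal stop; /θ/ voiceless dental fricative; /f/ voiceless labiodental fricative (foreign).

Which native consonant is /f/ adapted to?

/θ/ is closest: same manner (fricative), place distance 1 (labiodental→dental), same voicing; total 1. Next closest is /s/ at distance 2.

θ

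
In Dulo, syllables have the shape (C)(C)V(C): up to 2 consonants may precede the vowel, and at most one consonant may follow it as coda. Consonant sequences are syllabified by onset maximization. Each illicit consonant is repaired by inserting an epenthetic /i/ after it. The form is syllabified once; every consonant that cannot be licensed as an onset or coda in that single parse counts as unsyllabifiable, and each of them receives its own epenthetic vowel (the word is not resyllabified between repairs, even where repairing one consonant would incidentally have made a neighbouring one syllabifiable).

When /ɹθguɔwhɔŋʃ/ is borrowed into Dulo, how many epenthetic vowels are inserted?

2

The unsyllabifiable consonants are /ɹ/, /ʃ/; each receives one epenthetic vowel.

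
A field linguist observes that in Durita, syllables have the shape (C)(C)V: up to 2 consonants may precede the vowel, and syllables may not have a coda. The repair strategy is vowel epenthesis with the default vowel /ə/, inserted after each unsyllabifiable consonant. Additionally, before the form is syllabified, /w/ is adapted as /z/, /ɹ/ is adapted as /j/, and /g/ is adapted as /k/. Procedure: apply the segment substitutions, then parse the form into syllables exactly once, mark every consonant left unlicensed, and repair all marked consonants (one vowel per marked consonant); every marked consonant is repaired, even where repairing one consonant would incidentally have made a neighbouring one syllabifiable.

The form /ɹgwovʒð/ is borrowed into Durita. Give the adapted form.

jəkzovəʒəðə

Substitution: /ɹ/ → /j/, /g/ → /k/, /w/ → /z/, giving /jkzovʒð/.
Syllabifying with onset maximization leaves /j/, /v/, /ʒ/, /ð/ stranded (no codas are permitted; onsets may contain at most 2 consonants).
Inserting the epenthetic vowel yields /j/ → /jə/, /v/ → /və/, /ʒ/ → /ʒə/, /ð/ → /ðə/.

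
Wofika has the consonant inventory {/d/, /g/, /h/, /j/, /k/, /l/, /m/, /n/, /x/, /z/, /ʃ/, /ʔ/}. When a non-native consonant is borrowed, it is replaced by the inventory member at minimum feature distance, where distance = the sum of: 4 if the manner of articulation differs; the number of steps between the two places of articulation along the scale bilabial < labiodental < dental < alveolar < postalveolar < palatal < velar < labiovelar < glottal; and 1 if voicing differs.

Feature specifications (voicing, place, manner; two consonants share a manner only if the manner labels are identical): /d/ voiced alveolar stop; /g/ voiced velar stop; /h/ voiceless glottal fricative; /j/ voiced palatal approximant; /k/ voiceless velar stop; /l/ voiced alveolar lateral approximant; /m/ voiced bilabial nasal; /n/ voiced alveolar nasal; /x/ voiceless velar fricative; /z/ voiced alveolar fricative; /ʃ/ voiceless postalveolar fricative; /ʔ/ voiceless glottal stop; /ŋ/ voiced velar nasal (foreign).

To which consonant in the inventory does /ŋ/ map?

n

/n/ is closest: same manner (nasal), place distance 3 (velar→alveolar), same voicing; total 3. Next closest is /g/ at distance 4.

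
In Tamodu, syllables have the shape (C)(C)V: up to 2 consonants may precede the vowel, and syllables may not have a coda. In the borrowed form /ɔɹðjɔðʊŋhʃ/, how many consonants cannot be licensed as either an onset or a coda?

The consonants /ɹ/, /ŋ/, /h/, /ʃ/ cannot be parsed into a legal (C)(C)V syllable (no codas are permitted; onsets may contain at most 2 consonants).

4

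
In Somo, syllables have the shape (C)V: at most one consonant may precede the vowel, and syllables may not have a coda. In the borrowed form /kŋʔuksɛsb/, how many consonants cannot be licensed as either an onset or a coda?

Under (C)V, the unsyllabifiable consonants are /k/, /ŋ/, /k/, /s/, /b/ (no codas are permitted; onsets are limited to one consonant).

5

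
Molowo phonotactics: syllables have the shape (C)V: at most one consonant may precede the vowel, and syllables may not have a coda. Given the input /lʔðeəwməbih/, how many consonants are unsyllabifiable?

4

Syllabifying with onset maximization leaves /l/, /ʔ/, /w/, /h/ stranded (no codas are permitted; onsets are limited to one consonant).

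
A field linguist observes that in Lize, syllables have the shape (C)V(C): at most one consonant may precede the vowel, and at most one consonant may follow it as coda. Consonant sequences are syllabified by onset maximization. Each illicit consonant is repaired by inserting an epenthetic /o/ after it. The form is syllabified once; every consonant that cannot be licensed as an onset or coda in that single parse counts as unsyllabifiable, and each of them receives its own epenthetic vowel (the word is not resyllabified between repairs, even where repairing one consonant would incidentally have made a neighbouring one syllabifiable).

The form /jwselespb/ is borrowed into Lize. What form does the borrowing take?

jowoselespobo

Syllabifying with onset maximization leaves /j/, /w/, /p/, /b/ stranded (at most one coda consonant is licensed; onsets are limited to one consonant).
Epenthesis after each stranded consonant: /j/ → /jo/, /w/ → /wo/, /p/ → /po/, /b/ → /bo/.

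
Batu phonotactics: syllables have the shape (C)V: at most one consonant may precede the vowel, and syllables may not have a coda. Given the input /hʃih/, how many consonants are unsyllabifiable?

The consonants /h/, /h/ cannot be parsed into a legal (C)V syllable (no codas are permitted; onsets are limited to one consonant).

2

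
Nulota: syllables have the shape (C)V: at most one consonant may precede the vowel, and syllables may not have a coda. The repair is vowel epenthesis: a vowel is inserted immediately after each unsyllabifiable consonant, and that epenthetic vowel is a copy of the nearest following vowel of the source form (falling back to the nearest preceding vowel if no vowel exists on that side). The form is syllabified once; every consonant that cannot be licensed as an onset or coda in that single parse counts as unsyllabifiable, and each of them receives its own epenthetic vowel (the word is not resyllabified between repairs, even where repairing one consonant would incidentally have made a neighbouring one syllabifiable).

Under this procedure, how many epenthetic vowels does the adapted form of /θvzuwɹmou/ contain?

The unsyllabifiable consonants are /θ/, /v/, /w/, /ɹ/; each receives one epenthetic vowel.

4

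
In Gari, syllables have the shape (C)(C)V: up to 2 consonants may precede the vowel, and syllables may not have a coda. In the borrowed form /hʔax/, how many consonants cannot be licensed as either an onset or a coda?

Under (C)(C)V, the unsyllabifiable consonants are /x/ (no codas are permitted; onsets may contain at most 2 consonants).

1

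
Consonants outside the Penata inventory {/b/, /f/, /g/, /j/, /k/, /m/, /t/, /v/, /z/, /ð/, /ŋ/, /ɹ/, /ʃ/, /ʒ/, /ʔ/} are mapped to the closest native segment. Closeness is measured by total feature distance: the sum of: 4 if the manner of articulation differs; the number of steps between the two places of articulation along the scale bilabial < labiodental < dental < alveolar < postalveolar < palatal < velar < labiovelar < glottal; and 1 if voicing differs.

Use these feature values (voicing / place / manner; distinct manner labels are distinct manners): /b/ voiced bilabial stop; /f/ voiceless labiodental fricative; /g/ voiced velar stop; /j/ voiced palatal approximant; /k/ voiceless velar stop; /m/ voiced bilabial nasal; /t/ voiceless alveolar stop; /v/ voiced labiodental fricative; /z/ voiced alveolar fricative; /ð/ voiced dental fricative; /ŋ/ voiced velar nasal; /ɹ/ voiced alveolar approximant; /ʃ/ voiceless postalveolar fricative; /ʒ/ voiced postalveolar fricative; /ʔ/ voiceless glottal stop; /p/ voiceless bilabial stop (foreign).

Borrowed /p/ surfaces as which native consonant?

b

/b/ is closest: same manner (stop), place distance 0 (bilabial→bilabial), voicing differs (+1); total 1. Next closest is /t/ at distance 3.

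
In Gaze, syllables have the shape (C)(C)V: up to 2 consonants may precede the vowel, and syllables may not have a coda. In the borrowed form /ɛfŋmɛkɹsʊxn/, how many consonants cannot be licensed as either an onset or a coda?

4

The consonants /f/, /k/, /x/, /n/ cannot be parsed into a legal (C)(C)V syllable (no codas are permitted; onsets may contain at most 2 consonants).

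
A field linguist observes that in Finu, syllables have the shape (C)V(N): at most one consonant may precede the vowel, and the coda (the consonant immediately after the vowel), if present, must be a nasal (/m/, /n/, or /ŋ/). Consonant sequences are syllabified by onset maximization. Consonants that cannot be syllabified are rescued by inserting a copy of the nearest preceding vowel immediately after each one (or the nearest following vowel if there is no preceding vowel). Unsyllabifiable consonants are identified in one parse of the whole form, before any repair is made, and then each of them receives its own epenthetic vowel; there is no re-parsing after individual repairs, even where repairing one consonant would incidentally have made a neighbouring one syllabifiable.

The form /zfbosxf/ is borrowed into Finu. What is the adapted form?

zofobosoxofo

Syllabifying with onset maximization leaves /z/, /f/, /s/, /x/, /f/ stranded (only a nasal (/m/, /n/, or /ŋ/) is licensed in coda position; onsets are limited to one consonant).
Each unlicensed consonant becomes the onset of a new syllable: /z/ → /zo/, /f/ → /fo/, /s/ → /so/, /x/ → /xo/, /f/ → /fo/.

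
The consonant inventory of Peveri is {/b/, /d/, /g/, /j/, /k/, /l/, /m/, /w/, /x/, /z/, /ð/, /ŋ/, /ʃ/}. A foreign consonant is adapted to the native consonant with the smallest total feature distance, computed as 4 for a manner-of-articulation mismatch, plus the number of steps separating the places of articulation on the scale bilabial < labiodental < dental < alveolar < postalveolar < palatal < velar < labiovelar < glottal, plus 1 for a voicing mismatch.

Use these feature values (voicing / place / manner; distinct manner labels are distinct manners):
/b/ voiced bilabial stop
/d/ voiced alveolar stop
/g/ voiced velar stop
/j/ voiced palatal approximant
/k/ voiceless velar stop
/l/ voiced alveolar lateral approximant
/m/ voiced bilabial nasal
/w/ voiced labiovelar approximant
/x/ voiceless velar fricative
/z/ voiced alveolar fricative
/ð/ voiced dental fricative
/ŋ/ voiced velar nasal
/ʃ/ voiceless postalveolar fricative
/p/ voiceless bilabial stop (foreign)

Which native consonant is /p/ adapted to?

b

/b/ is closest: same manner (stop), place distance 0 (bilabial→bilabial), voicing differs (+1); total 1. Next closest is /d/ at distance 4.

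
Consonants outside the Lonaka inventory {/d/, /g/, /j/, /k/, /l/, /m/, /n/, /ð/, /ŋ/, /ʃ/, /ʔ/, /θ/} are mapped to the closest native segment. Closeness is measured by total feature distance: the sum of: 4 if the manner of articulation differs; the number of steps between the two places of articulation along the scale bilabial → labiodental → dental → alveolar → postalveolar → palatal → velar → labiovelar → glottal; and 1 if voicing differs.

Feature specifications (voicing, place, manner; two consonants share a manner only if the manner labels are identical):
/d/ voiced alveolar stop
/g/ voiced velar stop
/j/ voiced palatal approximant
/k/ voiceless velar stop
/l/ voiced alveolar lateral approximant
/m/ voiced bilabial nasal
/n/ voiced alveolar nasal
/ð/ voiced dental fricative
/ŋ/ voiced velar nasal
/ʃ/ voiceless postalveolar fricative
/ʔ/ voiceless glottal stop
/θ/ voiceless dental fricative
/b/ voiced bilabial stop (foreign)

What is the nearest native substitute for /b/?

d

/d/ is closest: same manner (stop), place distance 3 (bilabial→alveolar), same voicing; total 3. Next closest is /m/ at distance 4.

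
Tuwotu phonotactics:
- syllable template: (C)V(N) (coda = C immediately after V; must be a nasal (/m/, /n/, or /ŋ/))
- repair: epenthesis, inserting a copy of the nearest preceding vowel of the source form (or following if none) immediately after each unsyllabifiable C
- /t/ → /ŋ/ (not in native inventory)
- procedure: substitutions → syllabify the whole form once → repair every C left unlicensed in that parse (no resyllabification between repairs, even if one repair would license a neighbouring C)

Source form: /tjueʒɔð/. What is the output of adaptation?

ŋujueʒɔðɔ

Substitution: /t/ → /ŋ/, giving /ŋjueʒɔð/.
Under (C)V(N), the unsyllabifiable consonants are /ŋ/, /ð/ (only a nasal (/m/, /n/, or /ŋ/) is licensed in coda position; onsets are limited to one consonant).
Each unlicensed consonant becomes the onset of a new syllable: /ŋ/ → /ŋu/, /ð/ → /ðɔ/.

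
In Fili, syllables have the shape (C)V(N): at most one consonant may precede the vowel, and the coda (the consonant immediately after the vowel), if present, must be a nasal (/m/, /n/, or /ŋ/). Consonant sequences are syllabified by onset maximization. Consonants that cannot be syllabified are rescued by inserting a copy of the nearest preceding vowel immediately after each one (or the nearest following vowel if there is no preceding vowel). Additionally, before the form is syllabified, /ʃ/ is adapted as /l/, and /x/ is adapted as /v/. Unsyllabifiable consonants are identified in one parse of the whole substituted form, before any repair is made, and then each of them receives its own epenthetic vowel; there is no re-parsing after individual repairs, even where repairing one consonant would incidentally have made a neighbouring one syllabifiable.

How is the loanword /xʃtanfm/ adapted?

Substitution: /x/ → /v/, /ʃ/ → /l/, giving /vltanfm/.
Syllabifying with onset maximization leaves /v/, /l/, /f/, /m/ stranded (only a nasal (/m/, /n/, or /ŋ/) is licensed in coda position; onsets are limited to one consonant).
Each unlicensed consonant becomes the onset of a new syllable: /v/ → /va/, /l/ → /la/, /f/ → /fa/, /m/ → /ma/.

valatanfama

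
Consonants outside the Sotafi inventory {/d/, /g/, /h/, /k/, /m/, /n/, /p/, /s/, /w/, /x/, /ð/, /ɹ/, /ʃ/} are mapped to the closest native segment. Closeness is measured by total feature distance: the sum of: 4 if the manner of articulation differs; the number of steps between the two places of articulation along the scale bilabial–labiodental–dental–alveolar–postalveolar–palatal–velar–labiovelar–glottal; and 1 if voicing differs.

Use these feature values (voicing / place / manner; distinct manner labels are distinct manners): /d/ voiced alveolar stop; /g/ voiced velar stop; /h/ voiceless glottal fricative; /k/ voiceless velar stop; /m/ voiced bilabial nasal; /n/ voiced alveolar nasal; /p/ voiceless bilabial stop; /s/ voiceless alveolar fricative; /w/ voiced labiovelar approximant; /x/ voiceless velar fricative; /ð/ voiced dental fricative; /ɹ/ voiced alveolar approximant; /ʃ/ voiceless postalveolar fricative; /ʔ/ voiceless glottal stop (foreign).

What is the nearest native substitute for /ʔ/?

/k/ is closest: same manner (stop), place distance 2 (glottal→velar), same voicing; total 2. Next closest is /g/ at distance 3.

k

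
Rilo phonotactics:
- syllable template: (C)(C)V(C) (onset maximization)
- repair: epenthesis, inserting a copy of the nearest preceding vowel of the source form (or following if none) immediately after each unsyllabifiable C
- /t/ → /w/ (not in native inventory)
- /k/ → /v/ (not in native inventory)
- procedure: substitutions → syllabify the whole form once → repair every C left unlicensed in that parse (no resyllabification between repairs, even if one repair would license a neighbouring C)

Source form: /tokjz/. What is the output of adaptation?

Substitution: /t/ → /w/, /k/ → /v/, giving /wovjz/.
The consonants /j/, /z/ cannot be parsed into a legal (C)(C)V(C) syllable (at most one coda consonant is licensed; onsets may contain at most 2 consonants).
Epenthesis after each stranded consonant: /j/ → /jo/, /z/ → /zo/.

wovjozo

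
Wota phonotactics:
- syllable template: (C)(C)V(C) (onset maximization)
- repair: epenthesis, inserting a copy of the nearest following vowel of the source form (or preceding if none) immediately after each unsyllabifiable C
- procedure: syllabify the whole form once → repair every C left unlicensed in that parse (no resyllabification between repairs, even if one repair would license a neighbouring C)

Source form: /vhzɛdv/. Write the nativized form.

The consonants /v/, /v/ cannot be parsed into a legal (C)(C)V(C) syllable (at most one coda consonant is licensed; onsets may contain at most 2 consonants).
Each unlicensed consonant becomes the onset of a new syllable: /v/ → /vɛ/, /v/ → /vɛ/.

vɛhzɛdvɛ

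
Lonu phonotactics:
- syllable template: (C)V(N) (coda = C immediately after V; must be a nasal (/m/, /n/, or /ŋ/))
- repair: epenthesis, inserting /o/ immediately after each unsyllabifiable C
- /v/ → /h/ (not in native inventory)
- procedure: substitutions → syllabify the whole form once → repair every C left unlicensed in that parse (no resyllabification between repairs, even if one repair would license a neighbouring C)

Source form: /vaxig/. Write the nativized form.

Substitution: /v/ → /h/, giving /haxig/.
Syllabifying with onset maximization leaves /g/ stranded (only a nasal (/m/, /n/, or /ŋ/) is licensed in coda position; onsets are limited to one consonant).
Each unlicensed consonant becomes the onset of a new syllable: /g/ → /go/.

haxigo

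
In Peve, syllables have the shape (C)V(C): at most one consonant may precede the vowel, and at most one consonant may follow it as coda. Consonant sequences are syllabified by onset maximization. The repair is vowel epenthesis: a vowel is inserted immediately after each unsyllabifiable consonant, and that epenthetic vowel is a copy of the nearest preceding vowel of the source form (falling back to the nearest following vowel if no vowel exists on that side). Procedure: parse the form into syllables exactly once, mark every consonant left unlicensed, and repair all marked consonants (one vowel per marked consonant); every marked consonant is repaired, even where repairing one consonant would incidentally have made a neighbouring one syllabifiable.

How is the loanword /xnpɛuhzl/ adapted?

xɛnɛpɛuhzulu

Under (C)V(C), the unsyllabifiable consonants are /x/, /n/, /z/, /l/ (at most one coda consonant is licensed; onsets are limited to one consonant).
Epenthesis after each stranded consonant: /x/ → /xɛ/, /n/ → /nɛ/, /z/ → /zu/, /l/ → /lu/.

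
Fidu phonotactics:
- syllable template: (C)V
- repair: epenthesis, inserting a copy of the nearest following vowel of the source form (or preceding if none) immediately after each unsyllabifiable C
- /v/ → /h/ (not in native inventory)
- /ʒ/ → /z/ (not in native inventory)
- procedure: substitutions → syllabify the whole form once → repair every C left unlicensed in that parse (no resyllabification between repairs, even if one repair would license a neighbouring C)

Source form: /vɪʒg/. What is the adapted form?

hɪzɪgɪ

Substitution: /v/ → /h/, /ʒ/ → /z/, giving /hɪzg/.
Syllabifying with onset maximization leaves /z/, /g/ stranded (no codas are permitted; onsets are limited to one consonant).
Epenthesis after each stranded consonant: /z/ → /zɪ/, /g/ → /gɪ/.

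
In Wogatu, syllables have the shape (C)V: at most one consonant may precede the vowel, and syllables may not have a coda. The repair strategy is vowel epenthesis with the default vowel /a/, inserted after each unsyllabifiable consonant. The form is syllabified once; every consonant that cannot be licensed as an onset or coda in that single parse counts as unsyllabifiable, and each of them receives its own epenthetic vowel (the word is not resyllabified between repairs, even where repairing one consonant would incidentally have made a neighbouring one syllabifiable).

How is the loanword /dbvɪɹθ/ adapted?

dabavɪɹaθa

Under (C)V, the unsyllabifiable consonants are /d/, /b/, /ɹ/, /θ/ (no codas are permitted; onsets are limited to one consonant).
Epenthesis after each stranded consonant: /d/ → /da/, /b/ → /ba/, /ɹ/ → /ɹa/, /θ/ → /θa/.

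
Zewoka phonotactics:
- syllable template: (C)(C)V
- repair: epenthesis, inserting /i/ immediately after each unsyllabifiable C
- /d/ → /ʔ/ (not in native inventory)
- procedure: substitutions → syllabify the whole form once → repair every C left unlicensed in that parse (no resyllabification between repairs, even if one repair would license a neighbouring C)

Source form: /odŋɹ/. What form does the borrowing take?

Substitution: /d/ → /ʔ/, giving /oʔŋɹ/.
Under (C)(C)V, the unsyllabifiable consonants are /ʔ/, /ŋ/, /ɹ/ (no codas are permitted; onsets may contain at most 2 consonants).
Inserting the epenthetic vowel yields /ʔ/ → /ʔi/, /ŋ/ → /ŋi/, /ɹ/ → /ɹi/.

oʔiŋiɹi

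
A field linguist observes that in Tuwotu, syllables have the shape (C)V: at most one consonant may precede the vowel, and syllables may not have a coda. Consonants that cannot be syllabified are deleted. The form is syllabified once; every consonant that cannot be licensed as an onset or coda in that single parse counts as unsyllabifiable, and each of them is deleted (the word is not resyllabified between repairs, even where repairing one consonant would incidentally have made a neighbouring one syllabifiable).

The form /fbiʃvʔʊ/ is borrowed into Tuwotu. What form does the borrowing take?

Syllabifying with onset maximization leaves /f/, /ʃ/, /v/ stranded (no codas are permitted; onsets are limited to one consonant).
Deletion applies to /f/, /ʃ/, /v/.

biʔʊ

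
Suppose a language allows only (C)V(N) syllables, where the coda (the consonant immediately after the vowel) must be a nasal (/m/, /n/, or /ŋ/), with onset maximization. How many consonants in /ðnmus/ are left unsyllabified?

3

Syllabifying with onset maximization leaves /ð/, /n/, /s/ stranded (only a nasal (/m/, /n/, or /ŋ/) is licensed in coda position; onsets are limited to one consonant).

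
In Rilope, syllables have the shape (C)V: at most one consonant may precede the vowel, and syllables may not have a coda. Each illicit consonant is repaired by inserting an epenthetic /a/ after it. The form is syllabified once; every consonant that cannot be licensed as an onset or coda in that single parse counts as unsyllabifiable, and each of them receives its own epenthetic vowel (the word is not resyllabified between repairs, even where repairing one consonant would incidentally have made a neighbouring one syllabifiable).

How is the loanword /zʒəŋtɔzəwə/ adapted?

zaʒəŋatɔzəwə

The consonants /z/, /ŋ/ cannot be parsed into a legal (C)V syllable (no codas are permitted; onsets are limited to one consonant).
Each unlicensed consonant becomes the onset of a new syllable: /z/ → /za/, /ŋ/ → /ŋa/.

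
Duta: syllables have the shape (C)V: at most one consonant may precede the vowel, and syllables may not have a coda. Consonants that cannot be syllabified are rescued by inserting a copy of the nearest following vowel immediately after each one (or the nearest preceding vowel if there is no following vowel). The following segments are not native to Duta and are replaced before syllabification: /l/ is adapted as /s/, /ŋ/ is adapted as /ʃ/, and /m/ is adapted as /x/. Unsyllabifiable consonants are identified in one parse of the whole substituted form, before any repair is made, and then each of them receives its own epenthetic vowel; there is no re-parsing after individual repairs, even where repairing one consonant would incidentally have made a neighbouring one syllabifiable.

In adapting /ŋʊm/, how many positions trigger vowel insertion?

After substitution the input is /ʃʊx/.
The unsyllabifiable consonants are /x/; each receives one epenthetic vowel.

1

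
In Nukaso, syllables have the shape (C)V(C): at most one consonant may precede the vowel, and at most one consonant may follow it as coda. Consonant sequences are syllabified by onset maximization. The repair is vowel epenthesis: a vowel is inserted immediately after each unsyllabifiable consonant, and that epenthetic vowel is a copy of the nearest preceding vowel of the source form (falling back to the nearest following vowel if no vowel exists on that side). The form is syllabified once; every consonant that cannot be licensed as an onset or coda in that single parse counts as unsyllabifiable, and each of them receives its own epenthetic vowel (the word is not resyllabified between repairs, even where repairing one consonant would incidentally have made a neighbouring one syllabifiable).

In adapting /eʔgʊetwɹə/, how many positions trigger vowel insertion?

1

The unsyllabifiable consonants are /w/; each receives one epenthetic vowel.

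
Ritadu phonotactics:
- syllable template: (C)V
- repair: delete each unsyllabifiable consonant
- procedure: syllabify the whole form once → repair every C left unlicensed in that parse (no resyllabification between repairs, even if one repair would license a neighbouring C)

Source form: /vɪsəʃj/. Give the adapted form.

vɪsə

The consonants /ʃ/, /j/ cannot be parsed into a legal (C)V syllable (no codas are permitted; onsets are limited to one consonant).
Deleting the stranded consonants removes /ʃ/, /j/.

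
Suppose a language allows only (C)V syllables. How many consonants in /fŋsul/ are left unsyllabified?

3

Syllabifying with onset maximization leaves /f/, /ŋ/, /l/ stranded (no codas are permitted; onsets are limited to one consonant).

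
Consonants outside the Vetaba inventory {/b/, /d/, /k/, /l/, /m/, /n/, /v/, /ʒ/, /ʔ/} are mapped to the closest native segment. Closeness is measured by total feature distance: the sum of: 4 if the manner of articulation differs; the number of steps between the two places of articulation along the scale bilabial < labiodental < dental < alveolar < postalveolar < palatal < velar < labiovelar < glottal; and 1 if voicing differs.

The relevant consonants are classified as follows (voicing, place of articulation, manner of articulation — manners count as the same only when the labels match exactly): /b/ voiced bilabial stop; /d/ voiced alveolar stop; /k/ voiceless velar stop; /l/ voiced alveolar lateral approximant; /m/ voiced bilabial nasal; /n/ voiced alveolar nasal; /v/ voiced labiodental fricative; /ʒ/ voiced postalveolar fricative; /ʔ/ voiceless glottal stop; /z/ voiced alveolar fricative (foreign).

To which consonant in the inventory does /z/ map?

ʒ

/ʒ/ is closest: same manner (fricative), place distance 1 (alveolar→postalveolar), same voicing; total 1. Next closest is /v/ at distance 2.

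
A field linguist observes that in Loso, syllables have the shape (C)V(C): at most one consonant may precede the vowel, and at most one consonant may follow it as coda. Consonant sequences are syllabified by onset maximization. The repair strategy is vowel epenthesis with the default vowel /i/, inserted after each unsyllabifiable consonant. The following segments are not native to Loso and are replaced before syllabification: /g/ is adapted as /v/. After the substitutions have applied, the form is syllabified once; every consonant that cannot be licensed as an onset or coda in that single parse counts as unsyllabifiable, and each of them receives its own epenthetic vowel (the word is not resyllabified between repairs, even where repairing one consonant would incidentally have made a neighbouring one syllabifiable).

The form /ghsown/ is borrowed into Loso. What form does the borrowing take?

vihisowni

Substitution: /g/ → /v/, giving /vhsown/.
The consonants /v/, /h/, /n/ cannot be parsed into a legal (C)V(C) syllable (at most one coda consonant is licensed; onsets are limited to one consonant).
Epenthesis after each stranded consonant: /v/ → /vi/, /h/ → /hi/, /n/ → /ni/.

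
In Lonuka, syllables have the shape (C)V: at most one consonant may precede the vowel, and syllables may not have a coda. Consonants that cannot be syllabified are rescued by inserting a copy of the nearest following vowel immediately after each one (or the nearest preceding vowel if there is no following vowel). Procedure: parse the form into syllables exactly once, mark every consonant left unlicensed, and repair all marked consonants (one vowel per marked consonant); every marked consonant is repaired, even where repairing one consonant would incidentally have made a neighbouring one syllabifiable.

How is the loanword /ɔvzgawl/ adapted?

Syllabifying with onset maximization leaves /v/, /z/, /w/, /l/ stranded (no codas are permitted; onsets are limited to one consonant).
Inserting the epenthetic vowel yields /v/ → /va/, /z/ → /za/, /w/ → /wa/, /l/ → /la/.

ɔvazagawala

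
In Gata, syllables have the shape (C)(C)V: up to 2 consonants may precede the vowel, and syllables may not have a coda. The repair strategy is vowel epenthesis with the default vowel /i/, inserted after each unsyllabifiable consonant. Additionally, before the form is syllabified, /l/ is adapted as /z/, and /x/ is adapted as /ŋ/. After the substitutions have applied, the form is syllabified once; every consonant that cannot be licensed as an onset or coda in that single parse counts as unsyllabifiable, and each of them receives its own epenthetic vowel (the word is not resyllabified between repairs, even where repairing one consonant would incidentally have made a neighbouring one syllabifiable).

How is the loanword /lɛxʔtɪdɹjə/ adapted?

zɛŋiʔtɪdiɹjə

Substitution: /l/ → /z/, /x/ → /ŋ/, giving /zɛŋʔtɪdɹjə/.
Under (C)(C)V, the unsyllabifiable consonants are /ŋ/, /d/ (no codas are permitted; onsets may contain at most 2 consonants).
Inserting the epenthetic vowel yields /ŋ/ → /ŋi/, /d/ → /di/.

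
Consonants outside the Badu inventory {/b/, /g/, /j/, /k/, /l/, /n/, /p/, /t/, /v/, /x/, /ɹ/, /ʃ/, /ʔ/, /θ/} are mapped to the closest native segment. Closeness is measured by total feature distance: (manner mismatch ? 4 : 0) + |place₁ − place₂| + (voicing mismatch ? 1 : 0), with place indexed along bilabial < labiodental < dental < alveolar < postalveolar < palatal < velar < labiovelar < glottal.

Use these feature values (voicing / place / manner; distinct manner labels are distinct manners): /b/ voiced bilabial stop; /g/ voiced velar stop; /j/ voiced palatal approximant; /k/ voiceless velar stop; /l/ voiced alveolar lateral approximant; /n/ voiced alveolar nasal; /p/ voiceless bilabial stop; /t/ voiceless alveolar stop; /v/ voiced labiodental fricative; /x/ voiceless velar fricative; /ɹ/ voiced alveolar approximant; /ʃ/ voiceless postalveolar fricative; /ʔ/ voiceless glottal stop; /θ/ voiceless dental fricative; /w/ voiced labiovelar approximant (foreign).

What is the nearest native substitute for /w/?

j

/j/ is closest: same manner (approximant), place distance 2 (labiovelar→palatal), same voicing; total 2. Next closest is /ɹ/ at distance 4.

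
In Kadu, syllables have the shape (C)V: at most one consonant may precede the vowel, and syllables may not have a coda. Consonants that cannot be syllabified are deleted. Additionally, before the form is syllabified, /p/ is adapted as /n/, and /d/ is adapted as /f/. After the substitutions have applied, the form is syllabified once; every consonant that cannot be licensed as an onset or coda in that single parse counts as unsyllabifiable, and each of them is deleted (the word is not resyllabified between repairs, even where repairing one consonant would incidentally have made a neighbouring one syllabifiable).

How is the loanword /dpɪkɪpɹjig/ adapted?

Substitution: /d/ → /f/, /p/ → /n/, giving /fnɪkɪnɹjig/.
Under (C)V, the unsyllabifiable consonants are /f/, /n/, /ɹ/, /g/ (no codas are permitted; onsets are limited to one consonant).
Deleting the stranded consonants removes /f/, /n/, /ɹ/, /g/.

nɪkɪji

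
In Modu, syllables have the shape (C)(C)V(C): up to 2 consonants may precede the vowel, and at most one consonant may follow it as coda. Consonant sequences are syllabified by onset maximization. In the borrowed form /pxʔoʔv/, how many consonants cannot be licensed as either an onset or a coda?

2

Under (C)(C)V(C), the unsyllabifiable consonants are /p/, /v/ (at most one coda consonant is licensed; onsets may contain at most 2 consonants).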